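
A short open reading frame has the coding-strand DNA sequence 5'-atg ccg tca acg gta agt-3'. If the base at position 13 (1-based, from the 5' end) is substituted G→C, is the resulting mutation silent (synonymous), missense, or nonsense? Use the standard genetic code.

missense

Position 13 falls in codon 5: GTA → Val.
After the substitution the codon is CTA → Leu.
Val ≠ Leu, so this is a missense mutation.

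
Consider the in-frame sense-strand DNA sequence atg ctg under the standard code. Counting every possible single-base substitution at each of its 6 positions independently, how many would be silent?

4

Codon 1 (ATG, Met): 0 synonymous substitutions.
Codon 2 (CTG, Leu): 4 synonymous substitutions.
Total: 0 + 4 = 4.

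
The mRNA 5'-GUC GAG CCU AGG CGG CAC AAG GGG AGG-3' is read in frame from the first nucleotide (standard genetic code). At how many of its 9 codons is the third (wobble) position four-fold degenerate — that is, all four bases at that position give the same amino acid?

Codon 1 GUC (Val): third position 4-fold.
Codon 2 GAG (Glu): third position 2-fold.
Codon 3 CCU (Pro): third position 4-fold.
Codon 4 AGG (Arg): third position 2-fold.
Codon 5 CGG (Arg): third position 4-fold.
Codon 6 CAC (His): third position 2-fold.
Codon 7 AAG (Lys): third position 2-fold.
Codon 8 GGG (Gly): third position 4-fold.
Codon 9 AGG (Arg): third position 2-fold.
Four-fold degenerate third positions: 4.

4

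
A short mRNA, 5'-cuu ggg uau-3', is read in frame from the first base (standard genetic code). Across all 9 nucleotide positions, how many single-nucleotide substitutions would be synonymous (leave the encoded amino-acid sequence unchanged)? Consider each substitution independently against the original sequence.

7

Codon 1 (CUU, Leu): 3 synonymous substitutions.
Codon 2 (GGG, Gly): 3 synonymous substitutions.
Codon 3 (UAU, Tyr): 1 synonymous substitution.
Total: 3 + 3 + 1 = 7.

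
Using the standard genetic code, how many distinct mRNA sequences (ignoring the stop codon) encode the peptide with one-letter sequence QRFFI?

144

Gln: 2 codons.
Arg: 6 codons.
Phe: 2 codons.
Phe: 2 codons.
Ile: 3 codons.
2 × 6 × 2 × 2 × 3 = 144.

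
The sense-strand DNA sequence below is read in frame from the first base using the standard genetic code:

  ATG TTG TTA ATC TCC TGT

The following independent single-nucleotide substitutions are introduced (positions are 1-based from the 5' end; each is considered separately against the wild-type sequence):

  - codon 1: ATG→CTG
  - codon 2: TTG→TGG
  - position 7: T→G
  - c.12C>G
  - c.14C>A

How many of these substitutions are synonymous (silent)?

0

Codon 1: ATG (Met) → CTG (Leu) — missense.
Codon 2: TTG (Leu) → TGG (Trp) — missense.
Codon 3: TTA (Leu) → GTA (Val) — missense.
Codon 4: ATC (Ile) → ATG (Met) — missense.
Codon 5: TCC (Ser) → TAC (Tyr) — missense.
Synonymous: 0 of 5.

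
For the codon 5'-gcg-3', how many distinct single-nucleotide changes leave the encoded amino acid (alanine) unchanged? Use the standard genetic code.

Position 1: none → 0 synonymous.
Position 2: none → 0 synonymous.
Position 3: GCU, GCC, GCA → 3 synonymous.
Total: 0 + 0 + 3 = 3.

3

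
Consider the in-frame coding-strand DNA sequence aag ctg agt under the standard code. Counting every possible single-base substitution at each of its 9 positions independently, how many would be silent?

Codon 1 (AAG, Lys): 1 synonymous substitution.
Codon 2 (CTG, Leu): 4 synonymous substitutions.
Codon 3 (AGT, Ser): 1 synonymous substitution.
Total: 1 + 4 + 1 = 6.

6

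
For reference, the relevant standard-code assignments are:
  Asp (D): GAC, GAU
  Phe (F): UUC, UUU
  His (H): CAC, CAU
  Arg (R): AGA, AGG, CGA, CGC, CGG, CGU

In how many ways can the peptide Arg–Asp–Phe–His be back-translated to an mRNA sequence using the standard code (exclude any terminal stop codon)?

48

Arg: 6 codons.
Asp: 2 codons.
Phe: 2 codons.
His: 2 codons.
6 × 2 × 2 × 2 = 48.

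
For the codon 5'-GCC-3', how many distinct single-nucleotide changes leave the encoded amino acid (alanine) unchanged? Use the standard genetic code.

3

Position 1: none → 0 synonymous.
Position 2: none → 0 synonymous.
Position 3: GCT, GCA, GCG → 3 synonymous.
Total: 0 + 0 + 3 = 3.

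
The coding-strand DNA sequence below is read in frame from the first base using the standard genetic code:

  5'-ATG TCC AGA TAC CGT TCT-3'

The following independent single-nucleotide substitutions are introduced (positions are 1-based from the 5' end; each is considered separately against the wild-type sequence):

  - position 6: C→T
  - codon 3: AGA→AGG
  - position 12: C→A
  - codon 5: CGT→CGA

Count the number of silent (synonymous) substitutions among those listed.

3

Codon 2: TCC (Ser) → TCT (Ser) — synonymous.
Codon 3: AGA (Arg) → AGG (Arg) — synonymous.
Codon 4: TAC (Tyr) → TAA (Stop) — nonsense.
Codon 5: CGT (Arg) → CGA (Arg) — synonymous.
Synonymous: 3 of 4.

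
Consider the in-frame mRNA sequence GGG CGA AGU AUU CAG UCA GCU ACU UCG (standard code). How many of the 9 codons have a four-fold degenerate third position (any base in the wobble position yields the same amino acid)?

6

Codon 1 GGG (Gly): third position 4-fold.
Codon 2 CGA (Arg): third position 4-fold.
Codon 3 AGU (Ser): third position 2-fold.
Codon 4 AUU (Ile): third position 3-fold.
Codon 5 CAG (Gln): third position 2-fold.
Codon 6 UCA (Ser): third position 4-fold.
Codon 7 GCU (Ala): third position 4-fold.
Codon 8 ACU (Thr): third position 4-fold.
Codon 9 UCG (Ser): third position 4-fold.
Four-fold degenerate third positions: 6.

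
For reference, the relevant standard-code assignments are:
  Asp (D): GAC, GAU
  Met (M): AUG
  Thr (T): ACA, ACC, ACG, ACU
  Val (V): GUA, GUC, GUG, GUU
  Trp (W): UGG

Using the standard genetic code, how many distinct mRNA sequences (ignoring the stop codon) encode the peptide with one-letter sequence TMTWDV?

128

Thr: 4 codons.
Met: 1 codon.
Thr: 4 codons.
Trp: 1 codon.
Asp: 2 codons.
Val: 4 codons.
4 × 1 × 4 × 1 × 2 × 4 = 128.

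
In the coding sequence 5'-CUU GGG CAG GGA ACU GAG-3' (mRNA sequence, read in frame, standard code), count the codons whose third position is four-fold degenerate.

Codon 1 CUU (Leu): third position 4-fold.
Codon 2 GGG (Gly): third position 4-fold.
Codon 3 CAG (Gln): third position 2-fold.
Codon 4 GGA (Gly): third position 4-fold.
Codon 5 ACU (Thr): third position 4-fold.
Codon 6 GAG (Glu): third position 2-fold.
Four-fold degenerate third positions: 4.

4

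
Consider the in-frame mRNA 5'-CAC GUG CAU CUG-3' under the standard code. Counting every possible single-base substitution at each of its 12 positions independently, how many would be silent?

Codon 1 (CAC, His): 1 synonymous substitution.
Codon 2 (GUG, Val): 3 synonymous substitutions.
Codon 3 (CAU, His): 1 synonymous substitution.
Codon 4 (CUG, Leu): 4 synonymous substitutions.
Total: 1 + 3 + 1 + 4 = 9.

9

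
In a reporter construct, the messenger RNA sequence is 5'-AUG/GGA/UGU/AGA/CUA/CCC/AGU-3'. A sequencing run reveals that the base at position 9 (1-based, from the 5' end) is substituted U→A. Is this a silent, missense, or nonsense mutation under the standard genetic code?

Position 9 falls in codon 3: UGU → Cys.
After the substitution the codon is UGA → Stop.
The new codon is a stop codon, so this is a nonsense mutation.

nonsense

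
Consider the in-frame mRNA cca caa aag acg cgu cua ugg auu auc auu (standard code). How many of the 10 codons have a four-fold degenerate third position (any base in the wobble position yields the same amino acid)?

4

Codon 1 CCA (Pro): third position 4-fold.
Codon 2 CAA (Gln): third position 2-fold.
Codon 3 AAG (Lys): third position 2-fold.
Codon 4 ACG (Thr): third position 4-fold.
Codon 5 CGU (Arg): third position 4-fold.
Codon 6 CUA (Leu): third position 4-fold.
Codon 7 UGG (Trp): third position 1-fold.
Codon 8 AUU (Ile): third position 3-fold.
Codon 9 AUC (Ile): third position 3-fold.
Codon 10 AUU (Ile): third position 3-fold.
Four-fold degenerate third positions: 4.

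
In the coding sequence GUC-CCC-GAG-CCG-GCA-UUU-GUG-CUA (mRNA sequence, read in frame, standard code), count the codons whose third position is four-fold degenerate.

Codon 1 GUC (Val): third position 4-fold.
Codon 2 CCC (Pro): third position 4-fold.
Codon 3 GAG (Glu): third position 2-fold.
Codon 4 CCG (Pro): third position 4-fold.
Codon 5 GCA (Ala): third position 4-fold.
Codon 6 UUU (Phe): third position 2-fold.
Codon 7 GUG (Val): third position 4-fold.
Codon 8 CUA (Leu): third position 4-fold.
Four-fold degenerate third positions: 6.

6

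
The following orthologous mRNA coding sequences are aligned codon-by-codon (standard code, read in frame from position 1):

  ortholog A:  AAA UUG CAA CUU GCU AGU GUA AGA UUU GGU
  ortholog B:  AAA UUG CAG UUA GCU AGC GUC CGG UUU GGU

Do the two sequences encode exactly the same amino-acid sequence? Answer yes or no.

yes

Codon 1: AAA Lys / AAA Lys — identical.
Codon 2: UUG Leu / UUG Leu — identical.
Codon 3: CAA Gln / CAG Gln — synonymous.
Codon 4: CUU Leu / UUA Leu — synonymous.
Codon 5: GCU Ala / GCU Ala — identical.
Codon 6: AGU Ser / AGC Ser — synonymous.
Codon 7: GUA Val / GUC Val — synonymous.
Codon 8: AGA Arg / CGG Arg — synonymous.
Codon 9: UUU Phe / UUU Phe — identical.
Codon 10: GGU Gly / GGU Gly — identical.
Nonsynonymous differences: 0 → same protein.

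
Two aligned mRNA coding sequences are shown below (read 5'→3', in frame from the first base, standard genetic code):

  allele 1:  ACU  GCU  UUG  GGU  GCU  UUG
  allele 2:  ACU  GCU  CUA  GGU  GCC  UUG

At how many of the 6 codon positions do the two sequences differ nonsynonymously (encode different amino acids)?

0

Codon 1: ACU Thr / ACU Thr — identical.
Codon 2: GCU Ala / GCU Ala — identical.
Codon 3: UUG Leu / CUA Leu — synonymous.
Codon 4: GGU Gly / GGU Gly — identical.
Codon 5: GCU Ala / GCC Ala — synonymous.
Codon 6: UUG Leu / UUG Leu — identical.
Nonsynonymous differences: 0.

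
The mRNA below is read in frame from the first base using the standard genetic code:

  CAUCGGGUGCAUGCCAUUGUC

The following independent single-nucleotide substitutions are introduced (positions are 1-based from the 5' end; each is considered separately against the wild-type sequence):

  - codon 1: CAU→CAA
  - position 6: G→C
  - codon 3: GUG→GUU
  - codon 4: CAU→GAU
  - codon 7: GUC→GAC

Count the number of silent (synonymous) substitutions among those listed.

Codon 1: CAU (His) → CAA (Gln) — missense.
Codon 2: CGG (Arg) → CGC (Arg) — synonymous.
Codon 3: GUG (Val) → GUU (Val) — synonymous.
Codon 4: CAU (His) → GAU (Asp) — missense.
Codon 7: GUC (Val) → GAC (Asp) — missense.
Synonymous: 2 of 5.

2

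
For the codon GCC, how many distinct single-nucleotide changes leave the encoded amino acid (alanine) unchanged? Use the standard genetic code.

3

Position 1: none → 0 synonymous.
Position 2: none → 0 synonymous.
Position 3: GCU, GCA, GCG → 3 synonymous.
Total: 0 + 0 + 3 = 3.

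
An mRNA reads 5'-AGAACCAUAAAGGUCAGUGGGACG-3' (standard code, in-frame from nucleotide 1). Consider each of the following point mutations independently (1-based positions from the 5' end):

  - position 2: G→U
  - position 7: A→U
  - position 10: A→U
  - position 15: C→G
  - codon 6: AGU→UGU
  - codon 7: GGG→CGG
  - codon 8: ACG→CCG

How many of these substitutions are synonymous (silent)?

Codon 1: AGA (Arg) → AUA (Ile) — missense.
Codon 3: AUA (Ile) → UUA (Leu) — missense.
Codon 4: AAG (Lys) → UAG (Stop) — nonsense.
Codon 5: GUC (Val) → GUG (Val) — synonymous.
Codon 6: AGU (Ser) → UGU (Cys) — missense.
Codon 7: GGG (Gly) → CGG (Arg) — missense.
Codon 8: ACG (Thr) → CCG (Pro) — missense.
Synonymous: 1 of 7.

1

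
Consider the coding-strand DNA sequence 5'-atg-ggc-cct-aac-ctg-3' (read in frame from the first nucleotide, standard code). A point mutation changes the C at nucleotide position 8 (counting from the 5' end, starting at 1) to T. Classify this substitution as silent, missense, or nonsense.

Position 8 falls in codon 3: CCT → Pro.
After the substitution the codon is CTT → Leu.
Pro ≠ Leu, so this is a missense mutation.

missense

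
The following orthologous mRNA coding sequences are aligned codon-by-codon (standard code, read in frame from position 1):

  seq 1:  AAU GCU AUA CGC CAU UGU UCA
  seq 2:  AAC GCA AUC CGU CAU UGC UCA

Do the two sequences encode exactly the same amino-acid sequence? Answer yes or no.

Codon 1: AAU Asn / AAC Asn — synonymous.
Codon 2: GCU Ala / GCA Ala — synonymous.
Codon 3: AUA Ile / AUC Ile — synonymous.
Codon 4: CGC Arg / CGU Arg — synonymous.
Codon 5: CAU His / CAU His — identical.
Codon 6: UGU Cys / UGC Cys — synonymous.
Codon 7: UCA Ser / UCA Ser — identical.
Nonsynonymous differences: 0 → same protein.

yes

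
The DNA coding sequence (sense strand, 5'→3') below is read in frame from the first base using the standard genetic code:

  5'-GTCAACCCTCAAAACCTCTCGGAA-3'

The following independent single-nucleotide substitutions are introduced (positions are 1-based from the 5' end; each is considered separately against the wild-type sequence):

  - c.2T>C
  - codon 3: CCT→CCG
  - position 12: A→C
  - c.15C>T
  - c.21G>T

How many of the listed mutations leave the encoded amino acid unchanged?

Codon 1: GTC (Val) → GCC (Ala) — missense.
Codon 3: CCT (Pro) → CCG (Pro) — synonymous.
Codon 4: CAA (Gln) → CAC (His) — missense.
Codon 5: AAC (Asn) → AAT (Asn) — synonymous.
Codon 7: TCG (Ser) → TCT (Ser) — synonymous.
Synonymous: 3 of 5.

3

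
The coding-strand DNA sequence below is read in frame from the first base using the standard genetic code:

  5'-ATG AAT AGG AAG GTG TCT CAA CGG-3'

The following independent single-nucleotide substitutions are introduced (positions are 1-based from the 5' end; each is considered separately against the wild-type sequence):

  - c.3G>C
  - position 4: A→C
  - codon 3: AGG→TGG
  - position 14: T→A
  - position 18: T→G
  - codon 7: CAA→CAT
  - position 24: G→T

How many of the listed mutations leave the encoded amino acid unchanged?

Codon 1: ATG (Met) → ATC (Ile) — missense.
Codon 2: AAT (Asn) → CAT (His) — missense.
Codon 3: AGG (Arg) → TGG (Trp) — missense.
Codon 5: GTG (Val) → GAG (Glu) — missense.
Codon 6: TCT (Ser) → TCG (Ser) — synonymous.
Codon 7: CAA (Gln) → CAT (His) — missense.
Codon 8: CGG (Arg) → CGT (Arg) — synonymous.
Synonymous: 2 of 7.

2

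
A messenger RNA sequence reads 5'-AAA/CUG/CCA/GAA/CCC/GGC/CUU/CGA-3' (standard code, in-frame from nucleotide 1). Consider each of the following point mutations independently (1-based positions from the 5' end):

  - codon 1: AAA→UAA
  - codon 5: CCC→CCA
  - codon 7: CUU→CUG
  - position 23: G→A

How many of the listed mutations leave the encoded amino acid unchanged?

Codon 1: AAA (Lys) → UAA (Stop) — nonsense.
Codon 5: CCC (Pro) → CCA (Pro) — synonymous.
Codon 7: CUU (Leu) → CUG (Leu) — synonymous.
Codon 8: CGA (Arg) → CAA (Gln) — missense.
Synonymous: 2 of 4.

2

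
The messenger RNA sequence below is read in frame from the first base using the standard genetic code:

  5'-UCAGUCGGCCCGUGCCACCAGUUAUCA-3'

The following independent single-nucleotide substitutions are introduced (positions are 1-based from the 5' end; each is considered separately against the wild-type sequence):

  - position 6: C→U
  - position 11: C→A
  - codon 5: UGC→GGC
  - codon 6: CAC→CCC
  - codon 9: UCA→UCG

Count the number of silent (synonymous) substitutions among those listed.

2

Codon 2: GUC (Val) → GUU (Val) — synonymous.
Codon 4: CCG (Pro) → CAG (Gln) — missense.
Codon 5: UGC (Cys) → GGC (Gly) — missense.
Codon 6: CAC (His) → CCC (Pro) — missense.
Codon 9: UCA (Ser) → UCG (Ser) — synonymous.
Synonymous: 2 of 5.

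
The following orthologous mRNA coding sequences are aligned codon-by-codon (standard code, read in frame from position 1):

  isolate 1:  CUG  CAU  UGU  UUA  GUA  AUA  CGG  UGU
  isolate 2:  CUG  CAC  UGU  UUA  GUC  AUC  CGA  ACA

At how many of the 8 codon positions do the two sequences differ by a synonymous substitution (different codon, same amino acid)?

Codon 1: CUG Leu / CUG Leu — identical.
Codon 2: CAU His / CAC His — synonymous.
Codon 3: UGU Cys / UGU Cys — identical.
Codon 4: UUA Leu / UUA Leu — identical.
Codon 5: GUA Val / GUC Val — synonymous.
Codon 6: AUA Ile / AUC Ile — synonymous.
Codon 7: CGG Arg / CGA Arg — synonymous.
Codon 8: UGU Cys / ACA Thr — nonsynonymous.
Synonymous differences: 4.

4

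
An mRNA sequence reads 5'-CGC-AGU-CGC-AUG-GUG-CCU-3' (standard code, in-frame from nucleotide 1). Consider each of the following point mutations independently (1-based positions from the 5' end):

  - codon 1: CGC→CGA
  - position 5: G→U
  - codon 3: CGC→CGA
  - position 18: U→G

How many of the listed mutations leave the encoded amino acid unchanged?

3

Codon 1: CGC (Arg) → CGA (Arg) — synonymous.
Codon 2: AGU (Ser) → AUU (Ile) — missense.
Codon 3: CGC (Arg) → CGA (Arg) — synonymous.
Codon 6: CCU (Pro) → CCG (Pro) — synonymous.
Synonymous: 3 of 4.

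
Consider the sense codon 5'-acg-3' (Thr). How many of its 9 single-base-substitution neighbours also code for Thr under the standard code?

3

Position 1: none → 0 synonymous.
Position 2: none → 0 synonymous.
Position 3: ACU, ACC, ACA → 3 synonymous.
Total: 0 + 0 + 3 = 3.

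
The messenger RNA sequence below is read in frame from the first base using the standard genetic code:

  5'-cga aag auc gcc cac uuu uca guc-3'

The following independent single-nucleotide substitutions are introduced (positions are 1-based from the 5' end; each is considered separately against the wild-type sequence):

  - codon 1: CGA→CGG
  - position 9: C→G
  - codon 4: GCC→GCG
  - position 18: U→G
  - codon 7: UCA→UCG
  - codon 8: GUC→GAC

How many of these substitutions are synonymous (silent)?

Codon 1: CGA (Arg) → CGG (Arg) — synonymous.
Codon 3: AUC (Ile) → AUG (Met) — missense.
Codon 4: GCC (Ala) → GCG (Ala) — synonymous.
Codon 6: UUU (Phe) → UUG (Leu) — missense.
Codon 7: UCA (Ser) → UCG (Ser) — synonymous.
Codon 8: GUC (Val) → GAC (Asp) — missense.
Synonymous: 3 of 6.

3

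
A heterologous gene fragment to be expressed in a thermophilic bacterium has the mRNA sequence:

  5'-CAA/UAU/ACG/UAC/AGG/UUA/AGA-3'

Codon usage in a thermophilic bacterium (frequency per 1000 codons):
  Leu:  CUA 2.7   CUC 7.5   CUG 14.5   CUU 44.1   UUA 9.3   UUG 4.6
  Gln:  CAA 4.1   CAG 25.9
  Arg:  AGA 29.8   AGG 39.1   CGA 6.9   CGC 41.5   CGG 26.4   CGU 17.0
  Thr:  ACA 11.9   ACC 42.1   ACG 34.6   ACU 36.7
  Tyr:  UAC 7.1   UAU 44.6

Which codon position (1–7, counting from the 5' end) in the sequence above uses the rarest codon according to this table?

Codon 1 CAA (Gln): 4.1 per 1000.
Codon 2 UAU (Tyr): 44.6 per 1000.
Codon 3 ACG (Thr): 34.6 per 1000.
Codon 4 UAC (Tyr): 7.1 per 1000.
Codon 5 AGG (Arg): 39.1 per 1000.
Codon 6 UUA (Leu): 9.3 per 1000.
Codon 7 AGA (Arg): 29.8 per 1000.
Lowest frequency is 4.1 at codon 1.

1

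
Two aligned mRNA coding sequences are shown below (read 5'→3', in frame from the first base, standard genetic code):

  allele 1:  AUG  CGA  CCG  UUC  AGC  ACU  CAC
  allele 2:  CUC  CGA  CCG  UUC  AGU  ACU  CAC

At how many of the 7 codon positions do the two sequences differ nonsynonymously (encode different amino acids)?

1

Codon 1: AUG Met / CUC Leu — nonsynonymous.
Codon 2: CGA Arg / CGA Arg — identical.
Codon 3: CCG Pro / CCG Pro — identical.
Codon 4: UUC Phe / UUC Phe — identical.
Codon 5: AGC Ser / AGU Ser — synonymous.
Codon 6: ACU Thr / ACU Thr — identical.
Codon 7: CAC His / CAC His — identical.
Nonsynonymous differences: 1.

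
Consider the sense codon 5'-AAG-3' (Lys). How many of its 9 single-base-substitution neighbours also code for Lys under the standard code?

Position 1: none → 0 synonymous.
Position 2: none → 0 synonymous.
Position 3: AAA → 1 synonymous.
Total: 0 + 0 + 1 = 1.

1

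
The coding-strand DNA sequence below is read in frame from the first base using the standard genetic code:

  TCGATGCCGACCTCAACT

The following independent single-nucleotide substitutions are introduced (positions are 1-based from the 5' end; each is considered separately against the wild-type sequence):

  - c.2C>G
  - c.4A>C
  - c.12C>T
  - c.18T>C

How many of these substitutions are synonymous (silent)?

Codon 1: TCG (Ser) → TGG (Trp) — missense.
Codon 2: ATG (Met) → CTG (Leu) — missense.
Codon 4: ACC (Thr) → ACT (Thr) — synonymous.
Codon 6: ACT (Thr) → ACC (Thr) — synonymous.
Synonymous: 2 of 4.

2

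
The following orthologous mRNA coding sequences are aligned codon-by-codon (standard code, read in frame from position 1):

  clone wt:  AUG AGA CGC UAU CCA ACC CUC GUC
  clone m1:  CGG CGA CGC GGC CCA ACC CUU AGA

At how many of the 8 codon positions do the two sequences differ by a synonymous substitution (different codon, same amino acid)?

Codon 1: AUG Met / CGG Arg — nonsynonymous.
Codon 2: AGA Arg / CGA Arg — synonymous.
Codon 3: CGC Arg / CGC Arg — identical.
Codon 4: UAU Tyr / GGC Gly — nonsynonymous.
Codon 5: CCA Pro / CCA Pro — identical.
Codon 6: ACC Thr / ACC Thr — identical.
Codon 7: CUC Leu / CUU Leu — synonymous.
Codon 8: GUC Val / AGA Arg — nonsynonymous.
Synonymous differences: 2.

2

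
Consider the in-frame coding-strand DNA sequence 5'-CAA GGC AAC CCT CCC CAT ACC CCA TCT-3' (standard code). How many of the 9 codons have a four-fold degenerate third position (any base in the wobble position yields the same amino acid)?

Codon 1 CAA (Gln): third position 2-fold.
Codon 2 GGC (Gly): third position 4-fold.
Codon 3 AAC (Asn): third position 2-fold.
Codon 4 CCT (Pro): third position 4-fold.
Codon 5 CCC (Pro): third position 4-fold.
Codon 6 CAT (His): third position 2-fold.
Codon 7 ACC (Thr): third position 4-fold.
Codon 8 CCA (Pro): third position 4-fold.
Codon 9 TCT (Ser): third position 4-fold.
Four-fold degenerate third positions: 6.

6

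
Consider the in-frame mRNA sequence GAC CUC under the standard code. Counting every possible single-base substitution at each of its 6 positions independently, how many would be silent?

4

Codon 1 (GAC, Asp): 1 synonymous substitution.
Codon 2 (CUC, Leu): 3 synonymous substitutions.
Total: 1 + 3 = 4.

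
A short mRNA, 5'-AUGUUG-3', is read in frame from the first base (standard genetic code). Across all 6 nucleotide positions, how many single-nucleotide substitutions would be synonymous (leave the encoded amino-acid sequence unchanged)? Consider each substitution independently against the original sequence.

2

Codon 1 (AUG, Met): 0 synonymous substitutions.
Codon 2 (UUG, Leu): 2 synonymous substitutions.
Total: 0 + 2 = 2.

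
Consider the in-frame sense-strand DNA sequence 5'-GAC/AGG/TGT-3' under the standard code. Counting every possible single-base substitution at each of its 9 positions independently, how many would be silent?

Codon 1 (GAC, Asp): 1 synonymous substitution.
Codon 2 (AGG, Arg): 2 synonymous substitutions.
Codon 3 (TGT, Cys): 1 synonymous substitution.
Total: 1 + 2 + 1 = 4.

4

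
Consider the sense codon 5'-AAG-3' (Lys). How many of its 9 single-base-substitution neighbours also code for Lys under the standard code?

Position 1: none → 0 synonymous.
Position 2: none → 0 synonymous.
Position 3: AAA → 1 synonymous.
Total: 0 + 0 + 1 = 1.

1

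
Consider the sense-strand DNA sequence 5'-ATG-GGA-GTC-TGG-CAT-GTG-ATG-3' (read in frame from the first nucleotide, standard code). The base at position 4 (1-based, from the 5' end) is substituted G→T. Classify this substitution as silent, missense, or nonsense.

nonsense

Position 4 falls in codon 2: GGA → Gly.
After the substitution the codon is TGA → Stop.
The new codon is a stop codon, so this is a nonsense mutation.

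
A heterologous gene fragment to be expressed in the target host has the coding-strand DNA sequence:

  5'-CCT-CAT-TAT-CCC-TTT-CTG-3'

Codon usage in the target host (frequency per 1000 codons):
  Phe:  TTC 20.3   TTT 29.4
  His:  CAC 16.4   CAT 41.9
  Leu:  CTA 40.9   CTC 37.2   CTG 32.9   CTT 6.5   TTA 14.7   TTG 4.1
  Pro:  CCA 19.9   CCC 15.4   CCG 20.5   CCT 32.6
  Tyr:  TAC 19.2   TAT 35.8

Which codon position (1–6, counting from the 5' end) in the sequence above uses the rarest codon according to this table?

4

Codon 1 CCT (Pro): 32.6 per 1000.
Codon 2 CAT (His): 41.9 per 1000.
Codon 3 TAT (Tyr): 35.8 per 1000.
Codon 4 CCC (Pro): 15.4 per 1000.
Codon 5 TTT (Phe): 29.4 per 1000.
Codon 6 CTG (Leu): 32.9 per 1000.
Lowest frequency is 15.4 at codon 4.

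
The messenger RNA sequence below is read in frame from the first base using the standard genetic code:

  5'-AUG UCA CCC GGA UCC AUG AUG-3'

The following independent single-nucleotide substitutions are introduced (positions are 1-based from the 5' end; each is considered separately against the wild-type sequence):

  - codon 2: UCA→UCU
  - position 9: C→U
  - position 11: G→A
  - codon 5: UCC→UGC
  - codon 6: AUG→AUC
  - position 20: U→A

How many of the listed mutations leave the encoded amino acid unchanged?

2

Codon 2: UCA (Ser) → UCU (Ser) — synonymous.
Codon 3: CCC (Pro) → CCU (Pro) — synonymous.
Codon 4: GGA (Gly) → GAA (Glu) — missense.
Codon 5: UCC (Ser) → UGC (Cys) — missense.
Codon 6: AUG (Met) → AUC (Ile) — missense.
Codon 7: AUG (Met) → AAG (Lys) — missense.
Synonymous: 2 of 6.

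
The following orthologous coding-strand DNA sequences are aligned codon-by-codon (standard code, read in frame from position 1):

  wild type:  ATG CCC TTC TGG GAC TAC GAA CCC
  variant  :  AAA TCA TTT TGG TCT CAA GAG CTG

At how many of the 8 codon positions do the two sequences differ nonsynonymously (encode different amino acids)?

5

Codon 1: ATG Met / AAA Lys — nonsynonymous.
Codon 2: CCC Pro / TCA Ser — nonsynonymous.
Codon 3: TTC Phe / TTT Phe — synonymous.
Codon 4: TGG Trp / TGG Trp — identical.
Codon 5: GAC Asp / TCT Ser — nonsynonymous.
Codon 6: TAC Tyr / CAA Gln — nonsynonymous.
Codon 7: GAA Glu / GAG Glu — synonymous.
Codon 8: CCC Pro / CTG Leu — nonsynonymous.
Nonsynonymous differences: 5.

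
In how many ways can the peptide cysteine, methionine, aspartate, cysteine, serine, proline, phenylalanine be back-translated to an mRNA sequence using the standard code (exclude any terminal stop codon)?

Cys: 2 codons.
Met: 1 codon.
Asp: 2 codons.
Cys: 2 codons.
Ser: 6 codons.
Pro: 4 codons.
Phe: 2 codons.
2 × 1 × 2 × 2 × 6 × 4 × 2 = 384.

384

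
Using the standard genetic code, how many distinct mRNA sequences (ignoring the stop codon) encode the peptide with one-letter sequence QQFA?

32

Gln: 2 codons.
Gln: 2 codons.
Phe: 2 codons.
Ala: 4 codons.
2 × 2 × 2 × 4 = 32.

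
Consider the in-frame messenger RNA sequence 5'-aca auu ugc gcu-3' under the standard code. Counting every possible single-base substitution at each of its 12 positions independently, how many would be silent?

Codon 1 (ACA, Thr): 3 synonymous substitutions.
Codon 2 (AUU, Ile): 2 synonymous substitutions.
Codon 3 (UGC, Cys): 1 synonymous substitution.
Codon 4 (GCU, Ala): 3 synonymous substitutions.
Total: 3 + 2 + 1 + 3 = 9.

9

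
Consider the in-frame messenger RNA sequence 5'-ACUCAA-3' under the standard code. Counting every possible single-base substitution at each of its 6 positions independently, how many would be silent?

Codon 1 (ACU, Thr): 3 synonymous substitutions.
Codon 2 (CAA, Gln): 1 synonymous substitution.
Total: 3 + 1 = 4.

4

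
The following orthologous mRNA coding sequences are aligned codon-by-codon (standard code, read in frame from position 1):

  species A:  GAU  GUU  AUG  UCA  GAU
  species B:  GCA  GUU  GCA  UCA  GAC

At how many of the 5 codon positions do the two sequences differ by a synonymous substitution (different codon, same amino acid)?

Codon 1: GAU Asp / GCA Ala — nonsynonymous.
Codon 2: GUU Val / GUU Val — identical.
Codon 3: AUG Met / GCA Ala — nonsynonymous.
Codon 4: UCA Ser / UCA Ser — identical.
Codon 5: GAU Asp / GAC Asp — synonymous.
Synonymous differences: 1.

1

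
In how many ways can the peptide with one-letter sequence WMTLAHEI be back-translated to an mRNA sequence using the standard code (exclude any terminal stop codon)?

1152

Trp: 1 codon.
Met: 1 codon.
Thr: 4 codons.
Leu: 6 codons.
Ala: 4 codons.
His: 2 codons.
Glu: 2 codons.
Ile: 3 codons.
1 × 1 × 4 × 6 × 4 × 2 × 2 × 3 = 1152.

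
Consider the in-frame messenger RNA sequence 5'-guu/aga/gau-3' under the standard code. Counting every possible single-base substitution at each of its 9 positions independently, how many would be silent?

6

Codon 1 (GUU, Val): 3 synonymous substitutions.
Codon 2 (AGA, Arg): 2 synonymous substitutions.
Codon 3 (GAU, Asp): 1 synonymous substitution.
Total: 3 + 2 + 1 = 6.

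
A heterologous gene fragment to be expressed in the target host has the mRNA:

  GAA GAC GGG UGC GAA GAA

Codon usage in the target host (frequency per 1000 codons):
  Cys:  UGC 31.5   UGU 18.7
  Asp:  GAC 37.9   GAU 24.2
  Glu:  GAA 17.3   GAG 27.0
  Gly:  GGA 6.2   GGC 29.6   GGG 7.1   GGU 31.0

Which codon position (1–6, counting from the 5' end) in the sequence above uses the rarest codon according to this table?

3

Codon 1 GAA (Glu): 17.3 per 1000.
Codon 2 GAC (Asp): 37.9 per 1000.
Codon 3 GGG (Gly): 7.1 per 1000.
Codon 4 UGC (Cys): 31.5 per 1000.
Codon 5 GAA (Glu): 17.3 per 1000.
Codon 6 GAA (Glu): 17.3 per 1000.
Lowest frequency is 7.1 at codon 3.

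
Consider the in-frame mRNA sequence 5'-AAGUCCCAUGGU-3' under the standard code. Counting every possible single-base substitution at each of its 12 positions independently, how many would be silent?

8

Codon 1 (AAG, Lys): 1 synonymous substitution.
Codon 2 (UCC, Ser): 3 synonymous substitutions.
Codon 3 (CAU, His): 1 synonymous substitution.
Codon 4 (GGU, Gly): 3 synonymous substitutions.
Total: 1 + 3 + 1 + 3 = 8.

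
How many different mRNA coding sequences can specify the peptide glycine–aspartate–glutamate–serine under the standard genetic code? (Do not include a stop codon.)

96

Gly: 4 codons.
Asp: 2 codons.
Glu: 2 codons.
Ser: 6 codons.
4 × 2 × 2 × 6 = 96.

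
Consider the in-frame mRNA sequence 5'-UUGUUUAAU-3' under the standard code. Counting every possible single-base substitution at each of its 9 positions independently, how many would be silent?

4

Codon 1 (UUG, Leu): 2 synonymous substitutions.
Codon 2 (UUU, Phe): 1 synonymous substitution.
Codon 3 (AAU, Asn): 1 synonymous substitution.
Total: 2 + 1 + 1 = 4.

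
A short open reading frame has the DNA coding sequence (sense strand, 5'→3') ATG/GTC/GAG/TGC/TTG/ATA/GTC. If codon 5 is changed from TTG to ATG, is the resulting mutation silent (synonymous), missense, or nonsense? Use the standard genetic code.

missense

Position 13 falls in codon 5: TTG → Leu.
After the substitution the codon is ATG → Met.
Leu ≠ Met, so this is a missense mutation.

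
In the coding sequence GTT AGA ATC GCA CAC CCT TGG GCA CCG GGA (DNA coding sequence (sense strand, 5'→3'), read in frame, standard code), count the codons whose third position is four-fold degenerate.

6

Codon 1 GTT (Val): third position 4-fold.
Codon 2 AGA (Arg): third position 2-fold.
Codon 3 ATC (Ile): third position 3-fold.
Codon 4 GCA (Ala): third position 4-fold.
Codon 5 CAC (His): third position 2-fold.
Codon 6 CCT (Pro): third position 4-fold.
Codon 7 TGG (Trp): third position 1-fold.
Codon 8 GCA (Ala): third position 4-fold.
Codon 9 CCG (Pro): third position 4-fold.
Codon 10 GGA (Gly): third position 4-fold.
Four-fold degenerate third positions: 6.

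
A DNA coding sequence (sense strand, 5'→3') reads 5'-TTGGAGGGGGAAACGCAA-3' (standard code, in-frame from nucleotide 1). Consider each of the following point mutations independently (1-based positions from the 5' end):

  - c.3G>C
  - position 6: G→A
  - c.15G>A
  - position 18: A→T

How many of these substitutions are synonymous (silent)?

2

Codon 1: TTG (Leu) → TTC (Phe) — missense.
Codon 2: GAG (Glu) → GAA (Glu) — synonymous.
Codon 5: ACG (Thr) → ACA (Thr) — synonymous.
Codon 6: CAA (Gln) → CAT (His) — missense.
Synonymous: 2 of 4.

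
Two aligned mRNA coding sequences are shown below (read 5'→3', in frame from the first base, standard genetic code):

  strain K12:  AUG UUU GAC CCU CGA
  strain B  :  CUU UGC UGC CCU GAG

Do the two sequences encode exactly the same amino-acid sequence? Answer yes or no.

no

Codon 1: AUG Met / CUU Leu — nonsynonymous.
Codon 2: UUU Phe / UGC Cys — nonsynonymous.
Codon 3: GAC Asp / UGC Cys — nonsynonymous.
Codon 4: CCU Pro / CCU Pro — identical.
Codon 5: CGA Arg / GAG Glu — nonsynonymous.
Nonsynonymous differences: 4 → different protein.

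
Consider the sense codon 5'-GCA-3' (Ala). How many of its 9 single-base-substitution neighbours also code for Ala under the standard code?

3

Position 1: none → 0 synonymous.
Position 2: none → 0 synonymous.
Position 3: GCU, GCC, GCG → 3 synonymous.
Total: 0 + 0 + 3 = 3.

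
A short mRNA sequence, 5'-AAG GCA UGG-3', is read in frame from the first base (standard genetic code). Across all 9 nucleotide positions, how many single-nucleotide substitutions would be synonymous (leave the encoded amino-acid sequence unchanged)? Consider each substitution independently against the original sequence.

4

Codon 1 (AAG, Lys): 1 synonymous substitution.
Codon 2 (GCA, Ala): 3 synonymous substitutions.
Codon 3 (UGG, Trp): 0 synonymous substitutions.
Total: 1 + 3 + 0 = 4.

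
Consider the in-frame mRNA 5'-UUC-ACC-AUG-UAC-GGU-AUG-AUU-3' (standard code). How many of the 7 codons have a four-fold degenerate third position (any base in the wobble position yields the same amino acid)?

Codon 1 UUC (Phe): third position 2-fold.
Codon 2 ACC (Thr): third position 4-fold.
Codon 3 AUG (Met): third position 1-fold.
Codon 4 UAC (Tyr): third position 2-fold.
Codon 5 GGU (Gly): third position 4-fold.
Codon 6 AUG (Met): third position 1-fold.
Codon 7 AUU (Ile): third position 3-fold.
Four-fold degenerate third positions: 2.

2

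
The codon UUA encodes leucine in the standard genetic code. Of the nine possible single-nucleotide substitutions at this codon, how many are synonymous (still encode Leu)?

2

Position 1: CUA → 1 synonymous.
Position 2: none → 0 synonymous.
Position 3: UUG → 1 synonymous.
Total: 1 + 0 + 1 = 2.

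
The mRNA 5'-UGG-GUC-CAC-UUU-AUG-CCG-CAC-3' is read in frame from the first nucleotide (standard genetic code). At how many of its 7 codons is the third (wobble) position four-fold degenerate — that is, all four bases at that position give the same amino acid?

2

Codon 1 UGG (Trp): third position 1-fold.
Codon 2 GUC (Val): third position 4-fold.
Codon 3 CAC (His): third position 2-fold.
Codon 4 UUU (Phe): third position 2-fold.
Codon 5 AUG (Met): third position 1-fold.
Codon 6 CCG (Pro): third position 4-fold.
Codon 7 CAC (His): third position 2-fold.
Four-fold degenerate third positions: 2.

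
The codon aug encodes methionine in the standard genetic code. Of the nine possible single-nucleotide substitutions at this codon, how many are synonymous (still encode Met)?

Position 1: none → 0 synonymous.
Position 2: none → 0 synonymous.
Position 3: none → 0 synonymous.
Total: 0 + 0 + 0 = 0.

0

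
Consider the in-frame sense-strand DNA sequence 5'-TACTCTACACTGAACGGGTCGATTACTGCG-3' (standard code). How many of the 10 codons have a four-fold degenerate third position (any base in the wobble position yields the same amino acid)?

7

Codon 1 TAC (Tyr): third position 2-fold.
Codon 2 TCT (Ser): third position 4-fold.
Codon 3 ACA (Thr): third position 4-fold.
Codon 4 CTG (Leu): third position 4-fold.
Codon 5 AAC (Asn): third position 2-fold.
Codon 6 GGG (Gly): third position 4-fold.
Codon 7 TCG (Ser): third position 4-fold.
Codon 8 ATT (Ile): third position 3-fold.
Codon 9 ACT (Thr): third position 4-fold.
Codon 10 GCG (Ala): third position 4-fold.
Four-fold degenerate third positions: 7.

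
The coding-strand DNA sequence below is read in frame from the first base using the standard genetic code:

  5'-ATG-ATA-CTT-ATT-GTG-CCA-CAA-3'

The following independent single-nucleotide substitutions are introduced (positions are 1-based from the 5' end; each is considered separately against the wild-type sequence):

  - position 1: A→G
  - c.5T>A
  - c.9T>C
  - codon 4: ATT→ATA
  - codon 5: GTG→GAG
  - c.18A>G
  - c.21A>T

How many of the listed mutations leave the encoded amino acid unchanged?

3

Codon 1: ATG (Met) → GTG (Val) — missense.
Codon 2: ATA (Ile) → AAA (Lys) — missense.
Codon 3: CTT (Leu) → CTC (Leu) — synonymous.
Codon 4: ATT (Ile) → ATA (Ile) — synonymous.
Codon 5: GTG (Val) → GAG (Glu) — missense.
Codon 6: CCA (Pro) → CCG (Pro) — synonymous.
Codon 7: CAA (Gln) → CAT (His) — missense.
Synonymous: 3 of 7.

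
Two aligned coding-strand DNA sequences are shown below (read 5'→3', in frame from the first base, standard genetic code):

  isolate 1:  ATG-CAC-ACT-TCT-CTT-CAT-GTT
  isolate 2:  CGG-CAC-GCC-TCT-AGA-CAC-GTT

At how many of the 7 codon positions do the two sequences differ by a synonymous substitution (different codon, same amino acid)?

Codon 1: ATG Met / CGG Arg — nonsynonymous.
Codon 2: CAC His / CAC His — identical.
Codon 3: ACT Thr / GCC Ala — nonsynonymous.
Codon 4: TCT Ser / TCT Ser — identical.
Codon 5: CTT Leu / AGA Arg — nonsynonymous.
Codon 6: CAT His / CAC His — synonymous.
Codon 7: GTT Val / GTT Val — identical.
Synonymous differences: 1.

1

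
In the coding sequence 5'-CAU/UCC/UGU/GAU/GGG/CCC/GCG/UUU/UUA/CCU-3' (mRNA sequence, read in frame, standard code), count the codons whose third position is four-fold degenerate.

Codon 1 CAU (His): third position 2-fold.
Codon 2 UCC (Ser): third position 4-fold.
Codon 3 UGU (Cys): third position 2-fold.
Codon 4 GAU (Asp): third position 2-fold.
Codon 5 GGG (Gly): third position 4-fold.
Codon 6 CCC (Pro): third position 4-fold.
Codon 7 GCG (Ala): third position 4-fold.
Codon 8 UUU (Phe): third position 2-fold.
Codon 9 UUA (Leu): third position 2-fold.
Codon 10 CCU (Pro): third position 4-fold.
Four-fold degenerate third positions: 5.

5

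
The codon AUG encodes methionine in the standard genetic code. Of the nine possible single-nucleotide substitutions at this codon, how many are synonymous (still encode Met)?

Position 1: none → 0 synonymous.
Position 2: none → 0 synonymous.
Position 3: none → 0 synonymous.
Total: 0 + 0 + 0 = 0.

0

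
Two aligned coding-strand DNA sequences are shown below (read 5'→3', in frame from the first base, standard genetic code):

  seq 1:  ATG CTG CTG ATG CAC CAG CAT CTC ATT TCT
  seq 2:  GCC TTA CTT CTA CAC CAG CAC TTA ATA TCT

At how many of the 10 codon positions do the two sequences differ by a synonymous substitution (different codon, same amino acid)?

5

Codon 1: ATG Met / GCC Ala — nonsynonymous.
Codon 2: CTG Leu / TTA Leu — synonymous.
Codon 3: CTG Leu / CTT Leu — synonymous.
Codon 4: ATG Met / CTA Leu — nonsynonymous.
Codon 5: CAC His / CAC His — identical.
Codon 6: CAG Gln / CAG Gln — identical.
Codon 7: CAT His / CAC His — synonymous.
Codon 8: CTC Leu / TTA Leu — synonymous.
Codon 9: ATT Ile / ATA Ile — synonymous.
Codon 10: TCT Ser / TCT Ser — identical.
Synonymous differences: 5.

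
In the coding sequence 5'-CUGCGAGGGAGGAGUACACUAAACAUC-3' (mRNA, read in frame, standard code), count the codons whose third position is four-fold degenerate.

Codon 1 CUG (Leu): third position 4-fold.
Codon 2 CGA (Arg): third position 4-fold.
Codon 3 GGG (Gly): third position 4-fold.
Codon 4 AGG (Arg): third position 2-fold.
Codon 5 AGU (Ser): third position 2-fold.
Codon 6 ACA (Thr): third position 4-fold.
Codon 7 CUA (Leu): third position 4-fold.
Codon 8 AAC (Asn): third position 2-fold.
Codon 9 AUC (Ile): third position 3-fold.
Four-fold degenerate third positions: 5.

5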